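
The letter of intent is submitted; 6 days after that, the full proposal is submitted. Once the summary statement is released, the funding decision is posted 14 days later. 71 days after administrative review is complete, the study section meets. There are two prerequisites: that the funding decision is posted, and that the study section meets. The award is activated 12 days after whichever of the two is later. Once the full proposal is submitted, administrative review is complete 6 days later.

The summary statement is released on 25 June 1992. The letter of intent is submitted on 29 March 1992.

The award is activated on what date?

21 July 1992

The summary statement is released: Jun 25, 1992.
The funding decision is posted: Jun 25, 1992 + 14 days = Jul 9, 1992.
The letter of intent is submitted: Mar 29, 1992.
The full proposal is submitted: Mar 29, 1992 + 6 days = Apr 4, 1992.
Administrative review is complete: Apr 4, 1992 + 6 days = Apr 10, 1992.
The study section meets: Apr 10, 1992 + 71 days = Jun 20, 1992.
Both prerequisites met — the funding decision is posted (Jul 9, 1992), the study section meets (Jun 20, 1992); the later is Jul 9, 1992.
The award is activated: Jul 9, 1992 + 12 days = Jul 21, 1992.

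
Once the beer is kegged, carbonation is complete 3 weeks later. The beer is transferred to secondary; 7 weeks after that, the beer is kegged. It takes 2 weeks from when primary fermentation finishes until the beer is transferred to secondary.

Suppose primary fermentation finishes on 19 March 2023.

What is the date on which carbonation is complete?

Primary fermentation finishes: Mar 19, 2023.
The beer is transferred to secondary: Mar 19, 2023 + 2 weeks = Apr 2, 2023.
The beer is kegged: Apr 2, 2023 + 7 weeks = May 21, 2023.
Carbonation is complete: May 21, 2023 + 3 weeks = Jun 11, 2023.

11 June 2023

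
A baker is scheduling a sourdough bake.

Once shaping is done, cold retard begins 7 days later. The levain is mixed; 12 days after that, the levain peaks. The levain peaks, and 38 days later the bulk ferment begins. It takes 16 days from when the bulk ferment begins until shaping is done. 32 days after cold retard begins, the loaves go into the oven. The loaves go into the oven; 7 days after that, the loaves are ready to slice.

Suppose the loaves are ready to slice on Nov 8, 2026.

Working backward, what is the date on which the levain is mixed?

Jul 19, 2026

The loaves are ready to slice: Nov 8, 2026.
The loaves go into the oven: Nov 8, 2026 − 7 days = Nov 1, 2026.
Cold retard begins: Nov 1, 2026 − 32 days = Sep 30, 2026.
Shaping is done: Sep 30, 2026 − 7 days = Sep 23, 2026.
The bulk ferment begins: Sep 23, 2026 − 16 days = Sep 7, 2026.
The levain peaks: Sep 7, 2026 − 38 days = Jul 31, 2026.
The levain is mixed: Jul 31, 2026 − 12 days = Jul 19, 2026.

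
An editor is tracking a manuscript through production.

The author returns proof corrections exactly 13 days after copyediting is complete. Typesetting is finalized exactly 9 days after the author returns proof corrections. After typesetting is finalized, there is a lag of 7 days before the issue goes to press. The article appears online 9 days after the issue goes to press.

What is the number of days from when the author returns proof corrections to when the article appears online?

Causal path: the author returns proof corrections → typesetting is finalized → the issue goes to press → the article appears online.
Total delay along the path: 9 + 7 + 9 = 25 days.

25 days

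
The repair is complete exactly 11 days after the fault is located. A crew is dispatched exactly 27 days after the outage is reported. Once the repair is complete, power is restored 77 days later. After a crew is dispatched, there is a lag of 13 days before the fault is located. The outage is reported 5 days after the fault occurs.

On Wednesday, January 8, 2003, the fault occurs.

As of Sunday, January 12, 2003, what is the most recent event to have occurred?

The fault occurs: Jan 8, 2003.
The outage is reported: Jan 8, 2003 + 5 days = Jan 13, 2003.
A crew is dispatched: Jan 13, 2003 + 27 days = Feb 9, 2003.
The fault is located: Feb 9, 2003 + 13 days = Feb 22, 2003.
The repair is complete: Feb 22, 2003 + 11 days = Mar 5, 2003.
Power is restored: Mar 5, 2003 + 77 days = May 21, 2003.
Jan 12, 2003 falls between when the fault occurs (Jan 8, 2003) and when the outage is reported (Jan 13, 2003).

The fault occurs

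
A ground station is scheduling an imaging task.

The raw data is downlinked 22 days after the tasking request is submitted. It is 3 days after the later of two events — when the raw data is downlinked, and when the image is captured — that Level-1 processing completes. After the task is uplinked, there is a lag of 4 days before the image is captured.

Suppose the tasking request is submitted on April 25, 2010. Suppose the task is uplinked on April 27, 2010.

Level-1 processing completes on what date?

May 20, 2010

The tasking request is submitted: Apr 25, 2010.
The raw data is downlinked: Apr 25, 2010 + 22 days = May 17, 2010.
The task is uplinked: Apr 27, 2010.
The image is captured: Apr 27, 2010 + 4 days = May 1, 2010.
Both prerequisites met — the raw data is downlinked (May 17, 2010), the image is captured (May 1, 2010); the later is May 17, 2010.
Level-1 processing completes: May 17, 2010 + 3 days = May 20, 2010.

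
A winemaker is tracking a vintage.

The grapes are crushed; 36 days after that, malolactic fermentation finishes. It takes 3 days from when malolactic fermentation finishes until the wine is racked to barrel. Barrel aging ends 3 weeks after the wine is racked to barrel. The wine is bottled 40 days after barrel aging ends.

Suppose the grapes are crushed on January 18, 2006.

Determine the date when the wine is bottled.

The grapes are crushed: Jan 18, 2006.
Malolactic fermentation finishes: Jan 18, 2006 + 36 days = Feb 23, 2006.
The wine is racked to barrel: Feb 23, 2006 + 3 days = Feb 26, 2006.
Barrel aging ends: Feb 26, 2006 + 3 weeks = Mar 19, 2006.
The wine is bottled: Mar 19, 2006 + 40 days = Apr 28, 2006.

April 28, 2006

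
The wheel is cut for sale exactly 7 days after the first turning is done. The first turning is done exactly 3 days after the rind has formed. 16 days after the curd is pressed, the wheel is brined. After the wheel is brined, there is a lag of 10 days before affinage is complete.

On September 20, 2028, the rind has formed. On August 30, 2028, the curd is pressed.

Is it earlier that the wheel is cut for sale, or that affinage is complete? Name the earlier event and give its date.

The rind has formed: Sep 20, 2028.
The first turning is done: Sep 20, 2028 + 3 days = Sep 23, 2028.
The wheel is cut for sale: Sep 23, 2028 + 7 days = Sep 30, 2028.
The curd is pressed: Aug 30, 2028.
The wheel is brined: Aug 30, 2028 + 16 days = Sep 15, 2028.
Affinage is complete: Sep 15, 2028 + 10 days = Sep 25, 2028.
Comparing: the wheel is cut for sale on Sep 30, 2028 vs affinage is complete on Sep 25, 2028. Earlier: affinage is complete.

Affinage is complete — September 25, 2028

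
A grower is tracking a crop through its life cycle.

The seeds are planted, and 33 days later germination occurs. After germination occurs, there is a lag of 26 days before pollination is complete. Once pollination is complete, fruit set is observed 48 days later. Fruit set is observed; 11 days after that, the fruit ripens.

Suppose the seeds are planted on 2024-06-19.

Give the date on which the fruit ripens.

The seeds are planted: Jun 19, 2024.
Germination occurs: Jun 19, 2024 + 33 days = Jul 22, 2024.
Pollination is complete: Jul 22, 2024 + 26 days = Aug 17, 2024.
Fruit set is observed: Aug 17, 2024 + 48 days = Oct 4, 2024.
The fruit ripens: Oct 4, 2024 + 11 days = Oct 15, 2024.

2024-10-15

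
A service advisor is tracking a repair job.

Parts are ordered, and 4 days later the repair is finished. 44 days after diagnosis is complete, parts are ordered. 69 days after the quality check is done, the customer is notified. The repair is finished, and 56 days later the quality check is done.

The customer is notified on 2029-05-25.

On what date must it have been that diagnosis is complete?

2028-12-03

The customer is notified: May 25, 2029.
The quality check is done: May 25, 2029 − 69 days = Mar 17, 2029.
The repair is finished: Mar 17, 2029 − 56 days = Jan 20, 2029.
Parts are ordered: Jan 20, 2029 − 4 days = Jan 16, 2029.
Diagnosis is complete: Jan 16, 2029 − 44 days = Dec 3, 2028.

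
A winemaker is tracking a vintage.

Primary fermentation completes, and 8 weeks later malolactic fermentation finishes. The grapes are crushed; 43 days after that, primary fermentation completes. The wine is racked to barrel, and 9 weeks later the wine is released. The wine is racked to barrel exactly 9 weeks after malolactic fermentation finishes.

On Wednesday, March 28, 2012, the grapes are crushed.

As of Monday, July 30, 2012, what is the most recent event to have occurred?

The grapes are crushed: Mar 28, 2012.
Primary fermentation completes: Mar 28, 2012 + 43 days = May 10, 2012.
Malolactic fermentation finishes: May 10, 2012 + 8 weeks = Jul 5, 2012.
The wine is racked to barrel: Jul 5, 2012 + 9 weeks = Sep 6, 2012.
The wine is released: Sep 6, 2012 + 9 weeks = Nov 8, 2012.
Jul 30, 2012 falls between when malolactic fermentation finishes (Jul 5, 2012) and when the wine is racked to barrel (Sep 6, 2012).

Malolactic fermentation finishes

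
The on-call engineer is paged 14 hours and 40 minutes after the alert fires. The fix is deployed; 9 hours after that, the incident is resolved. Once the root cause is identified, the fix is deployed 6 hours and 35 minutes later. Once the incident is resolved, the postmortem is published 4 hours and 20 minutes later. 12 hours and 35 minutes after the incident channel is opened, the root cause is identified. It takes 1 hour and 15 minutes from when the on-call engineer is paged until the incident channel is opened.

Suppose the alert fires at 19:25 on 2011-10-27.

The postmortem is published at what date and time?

19:50 on 2011-10-29

The alert fires: 19:25 Oct 27, 2011.
The on-call engineer is paged: 19:25 Oct 27, 2011 + 14h40m = 10:05 Oct 28, 2011.
The incident channel is opened: 10:05 Oct 28, 2011 + 1h15m = 11:20 Oct 28, 2011.
The root cause is identified: 11:20 Oct 28, 2011 + 12h35m = 23:55 Oct 28, 2011.
The fix is deployed: 23:55 Oct 28, 2011 + 6h35m = 06:30 Oct 29, 2011.
The incident is resolved: 06:30 Oct 29, 2011 + 9h = 15:30 Oct 29, 2011.
The postmortem is published: 15:30 Oct 29, 2011 + 4h20m = 19:50 Oct 29, 2011.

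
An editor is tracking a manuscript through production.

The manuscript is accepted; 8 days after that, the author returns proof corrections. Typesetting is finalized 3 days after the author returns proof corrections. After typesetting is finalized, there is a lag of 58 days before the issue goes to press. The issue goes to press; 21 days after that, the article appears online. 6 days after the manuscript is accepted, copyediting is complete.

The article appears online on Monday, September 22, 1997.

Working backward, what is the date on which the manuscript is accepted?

Tuesday, June 24, 1997

The article appears online: Sep 22, 1997.
The issue goes to press: Sep 22, 1997 − 21 days = Sep 1, 1997.
Typesetting is finalized: Sep 1, 1997 − 58 days = Jul 5, 1997.
The author returns proof corrections: Jul 5, 1997 − 3 days = Jul 2, 1997.
The manuscript is accepted: Jul 2, 1997 − 8 days = Jun 24, 1997.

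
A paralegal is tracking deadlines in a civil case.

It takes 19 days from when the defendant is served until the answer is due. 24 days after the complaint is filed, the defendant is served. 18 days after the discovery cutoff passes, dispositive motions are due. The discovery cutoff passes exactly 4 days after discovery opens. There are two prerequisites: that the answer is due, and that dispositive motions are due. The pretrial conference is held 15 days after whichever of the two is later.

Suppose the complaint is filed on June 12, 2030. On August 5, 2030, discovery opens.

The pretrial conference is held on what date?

September 11, 2030

The complaint is filed: Jun 12, 2030.
The defendant is served: Jun 12, 2030 + 24 days = Jul 6, 2030.
The answer is due: Jul 6, 2030 + 19 days = Jul 25, 2030.
Discovery opens: Aug 5, 2030.
The discovery cutoff passes: Aug 5, 2030 + 4 days = Aug 9, 2030.
Dispositive motions are due: Aug 9, 2030 + 18 days = Aug 27, 2030.
Both prerequisites met — the answer is due (Jul 25, 2030), dispositive motions are due (Aug 27, 2030); the later is Aug 27, 2030.
The pretrial conference is held: Aug 27, 2030 + 15 days = Sep 11, 2030.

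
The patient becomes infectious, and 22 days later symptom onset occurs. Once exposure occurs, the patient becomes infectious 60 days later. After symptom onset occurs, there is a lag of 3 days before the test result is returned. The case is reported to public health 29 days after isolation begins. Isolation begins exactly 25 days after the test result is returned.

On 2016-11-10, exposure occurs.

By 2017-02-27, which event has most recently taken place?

Exposure occurs: Nov 10, 2016.
The patient becomes infectious: Nov 10, 2016 + 60 days = Jan 9, 2017.
Symptom onset occurs: Jan 9, 2017 + 22 days = Jan 31, 2017.
The test result is returned: Jan 31, 2017 + 3 days = Feb 3, 2017.
Isolation begins: Feb 3, 2017 + 25 days = Feb 28, 2017.
The case is reported to public health: Feb 28, 2017 + 29 days = Mar 29, 2017.
Feb 27, 2017 falls between when the test result is returned (Feb 3, 2017) and when isolation begins (Feb 28, 2017).

The test result is returned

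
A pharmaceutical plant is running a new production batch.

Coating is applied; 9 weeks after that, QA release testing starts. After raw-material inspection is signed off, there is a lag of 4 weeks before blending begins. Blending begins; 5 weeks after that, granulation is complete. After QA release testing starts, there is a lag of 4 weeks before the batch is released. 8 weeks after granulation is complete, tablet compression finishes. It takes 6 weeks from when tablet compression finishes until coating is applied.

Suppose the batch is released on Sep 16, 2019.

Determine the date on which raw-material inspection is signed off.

The batch is released: Sep 16, 2019.
QA release testing starts: Sep 16, 2019 − 4 weeks = Aug 19, 2019.
Coating is applied: Aug 19, 2019 − 9 weeks = Jun 17, 2019.
Tablet compression finishes: Jun 17, 2019 − 6 weeks = May 6, 2019.
Granulation is complete: May 6, 2019 − 8 weeks = Mar 11, 2019.
Blending begins: Mar 11, 2019 − 5 weeks = Feb 4, 2019.
Raw-material inspection is signed off: Feb 4, 2019 − 4 weeks = Jan 7, 2019.

Jan 7, 2019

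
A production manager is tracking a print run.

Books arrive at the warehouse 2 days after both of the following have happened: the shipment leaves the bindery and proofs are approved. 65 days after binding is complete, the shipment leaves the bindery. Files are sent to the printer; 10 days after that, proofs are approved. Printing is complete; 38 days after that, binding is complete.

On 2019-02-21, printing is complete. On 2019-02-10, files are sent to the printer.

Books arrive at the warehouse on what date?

Printing is complete: Feb 21, 2019.
Binding is complete: Feb 21, 2019 + 38 days = Mar 31, 2019.
The shipment leaves the bindery: Mar 31, 2019 + 65 days = Jun 4, 2019.
Files are sent to the printer: Feb 10, 2019.
Proofs are approved: Feb 10, 2019 + 10 days = Feb 20, 2019.
Both prerequisites met — the shipment leaves the bindery (Jun 4, 2019), proofs are approved (Feb 20, 2019); the later is Jun 4, 2019.
Books arrive at the warehouse: Jun 4, 2019 + 2 days = Jun 6, 2019.

2019-06-06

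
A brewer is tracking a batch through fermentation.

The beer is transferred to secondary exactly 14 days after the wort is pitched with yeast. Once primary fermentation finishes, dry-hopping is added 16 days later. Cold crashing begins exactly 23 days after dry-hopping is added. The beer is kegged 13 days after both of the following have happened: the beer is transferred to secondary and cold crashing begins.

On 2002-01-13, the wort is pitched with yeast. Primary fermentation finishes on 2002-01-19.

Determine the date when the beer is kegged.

2002-03-12

The wort is pitched with yeast: Jan 13, 2002.
The beer is transferred to secondary: Jan 13, 2002 + 14 days = Jan 27, 2002.
Primary fermentation finishes: Jan 19, 2002.
Dry-hopping is added: Jan 19, 2002 + 16 days = Feb 4, 2002.
Cold crashing begins: Feb 4, 2002 + 23 days = Feb 27, 2002.
Both prerequisites met — the beer is transferred to secondary (Jan 27, 2002), cold crashing begins (Feb 27, 2002); the later is Feb 27, 2002.
The beer is kegged: Feb 27, 2002 + 13 days = Mar 12, 2002.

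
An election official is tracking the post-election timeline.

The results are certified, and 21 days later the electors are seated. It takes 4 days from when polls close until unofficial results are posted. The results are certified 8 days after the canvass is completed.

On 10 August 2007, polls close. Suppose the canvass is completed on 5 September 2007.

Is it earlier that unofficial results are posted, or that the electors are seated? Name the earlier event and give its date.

Polls close: Aug 10, 2007.
Unofficial results are posted: Aug 10, 2007 + 4 days = Aug 14, 2007.
The canvass is completed: Sep 5, 2007.
The results are certified: Sep 5, 2007 + 8 days = Sep 13, 2007.
The electors are seated: Sep 13, 2007 + 21 days = Oct 4, 2007.
Comparing: unofficial results are posted on Aug 14, 2007 vs the electors are seated on Oct 4, 2007. Earlier: unofficial results are posted.

Unofficial results are posted — 14 August 2007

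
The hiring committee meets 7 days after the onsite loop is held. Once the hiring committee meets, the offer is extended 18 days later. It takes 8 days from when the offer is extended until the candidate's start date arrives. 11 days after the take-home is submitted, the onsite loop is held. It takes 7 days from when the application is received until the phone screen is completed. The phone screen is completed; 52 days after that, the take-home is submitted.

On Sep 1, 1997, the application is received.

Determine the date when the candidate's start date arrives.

Dec 13, 1997

The application is received: Sep 1, 1997.
The phone screen is completed: Sep 1, 1997 + 7 days = Sep 8, 1997.
The take-home is submitted: Sep 8, 1997 + 52 days = Oct 30, 1997.
The onsite loop is held: Oct 30, 1997 + 11 days = Nov 10, 1997.
The hiring committee meets: Nov 10, 1997 + 7 days = Nov 17, 1997.
The offer is extended: Nov 17, 1997 + 18 days = Dec 5, 1997.
The candidate's start date arrives: Dec 5, 1997 + 8 days = Dec 13, 1997.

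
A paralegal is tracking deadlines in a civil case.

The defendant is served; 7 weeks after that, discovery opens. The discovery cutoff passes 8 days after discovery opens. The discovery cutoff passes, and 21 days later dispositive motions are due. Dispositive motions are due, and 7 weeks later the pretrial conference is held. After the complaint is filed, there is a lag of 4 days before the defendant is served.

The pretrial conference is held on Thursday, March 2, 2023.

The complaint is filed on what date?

The pretrial conference is held: Mar 2, 2023.
Dispositive motions are due: Mar 2, 2023 − 7 weeks = Jan 12, 2023.
The discovery cutoff passes: Jan 12, 2023 − 21 days = Dec 22, 2022.
Discovery opens: Dec 22, 2022 − 8 days = Dec 14, 2022.
The defendant is served: Dec 14, 2022 − 7 weeks = Oct 26, 2022.
The complaint is filed: Oct 26, 2022 − 4 days = Oct 22, 2022.

Saturday, October 22, 2022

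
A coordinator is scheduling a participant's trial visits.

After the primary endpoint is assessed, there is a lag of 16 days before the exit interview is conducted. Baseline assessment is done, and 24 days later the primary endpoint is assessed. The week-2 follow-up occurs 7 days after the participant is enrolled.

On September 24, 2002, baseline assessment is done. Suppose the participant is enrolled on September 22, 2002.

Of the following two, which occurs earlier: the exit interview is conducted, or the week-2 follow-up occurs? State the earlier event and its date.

Baseline assessment is done: Sep 24, 2002.
The primary endpoint is assessed: Sep 24, 2002 + 24 days = Oct 18, 2002.
The exit interview is conducted: Oct 18, 2002 + 16 days = Nov 3, 2002.
The participant is enrolled: Sep 22, 2002.
The week-2 follow-up occurs: Sep 22, 2002 + 7 days = Sep 29, 2002.
Comparing: the exit interview is conducted on Nov 3, 2002 vs the week-2 follow-up occurs on Sep 29, 2002. Earlier: the week-2 follow-up occurs.

The week-2 follow-up occurs — September 29, 2002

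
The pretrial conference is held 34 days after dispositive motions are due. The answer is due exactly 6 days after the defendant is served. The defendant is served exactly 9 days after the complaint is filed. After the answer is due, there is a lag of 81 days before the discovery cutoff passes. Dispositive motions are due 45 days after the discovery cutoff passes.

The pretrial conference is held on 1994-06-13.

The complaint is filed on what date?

1993-12-20

The pretrial conference is held: Jun 13, 1994.
Dispositive motions are due: Jun 13, 1994 − 34 days = May 10, 1994.
The discovery cutoff passes: May 10, 1994 − 45 days = Mar 26, 1994.
The answer is due: Mar 26, 1994 − 81 days = Jan 4, 1994.
The defendant is served: Jan 4, 1994 − 6 days = Dec 29, 1993.
The complaint is filed: Dec 29, 1993 − 9 days = Dec 20, 1993.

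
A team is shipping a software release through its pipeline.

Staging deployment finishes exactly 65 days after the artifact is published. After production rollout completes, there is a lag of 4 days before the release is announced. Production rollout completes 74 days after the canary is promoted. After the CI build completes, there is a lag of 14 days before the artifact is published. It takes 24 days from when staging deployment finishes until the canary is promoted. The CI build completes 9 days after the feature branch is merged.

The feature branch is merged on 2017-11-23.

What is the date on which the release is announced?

2018-06-01

The feature branch is merged: Nov 23, 2017.
The CI build completes: Nov 23, 2017 + 9 days = Dec 2, 2017.
The artifact is published: Dec 2, 2017 + 14 days = Dec 16, 2017.
Staging deployment finishes: Dec 16, 2017 + 65 days = Feb 19, 2018.
The canary is promoted: Feb 19, 2018 + 24 days = Mar 15, 2018.
Production rollout completes: Mar 15, 2018 + 74 days = May 28, 2018.
The release is announced: May 28, 2018 + 4 days = Jun 1, 2018.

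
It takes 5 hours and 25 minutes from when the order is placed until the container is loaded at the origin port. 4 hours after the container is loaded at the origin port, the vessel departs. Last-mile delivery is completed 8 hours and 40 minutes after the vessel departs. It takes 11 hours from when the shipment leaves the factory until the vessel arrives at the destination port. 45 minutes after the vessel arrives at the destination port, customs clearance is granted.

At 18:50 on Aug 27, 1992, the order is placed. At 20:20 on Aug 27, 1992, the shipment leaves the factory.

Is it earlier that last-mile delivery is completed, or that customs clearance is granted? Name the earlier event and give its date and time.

Customs clearance is granted — 08:05 on Aug 28, 1992

The order is placed: 18:50 Aug 27, 1992.
The container is loaded at the origin port: 18:50 Aug 27, 1992 + 5h25m = 00:15 Aug 28, 1992.
The vessel departs: 00:15 Aug 28, 1992 + 4h = 04:15 Aug 28, 1992.
Last-mile delivery is completed: 04:15 Aug 28, 1992 + 8h40m = 12:55 Aug 28, 1992.
The shipment leaves the factory: 20:20 Aug 27, 1992.
The vessel arrives at the destination port: 20:20 Aug 27, 1992 + 11h = 07:20 Aug 28, 1992.
Customs clearance is granted: 07:20 Aug 28, 1992 + 45m = 08:05 Aug 28, 1992.
Comparing: last-mile delivery is completed at 12:55 Aug 28, 1992 vs customs clearance is granted at 08:05 Aug 28, 1992. Earlier: customs clearance is granted.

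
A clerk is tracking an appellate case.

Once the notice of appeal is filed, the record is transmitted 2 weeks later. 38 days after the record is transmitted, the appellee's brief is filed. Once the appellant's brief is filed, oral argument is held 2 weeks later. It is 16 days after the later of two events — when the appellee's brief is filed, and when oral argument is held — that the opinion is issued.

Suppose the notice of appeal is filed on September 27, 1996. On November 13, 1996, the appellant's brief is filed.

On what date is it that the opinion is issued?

December 13, 1996

The notice of appeal is filed: Sep 27, 1996.
The record is transmitted: Sep 27, 1996 + 2 weeks = Oct 11, 1996.
The appellee's brief is filed: Oct 11, 1996 + 38 days = Nov 18, 1996.
The appellant's brief is filed: Nov 13, 1996.
Oral argument is held: Nov 13, 1996 + 2 weeks = Nov 27, 1996.
Both prerequisites met — the appellee's brief is filed (Nov 18, 1996), oral argument is held (Nov 27, 1996); the later is Nov 27, 1996.
The opinion is issued: Nov 27, 1996 + 16 days = Dec 13, 1996.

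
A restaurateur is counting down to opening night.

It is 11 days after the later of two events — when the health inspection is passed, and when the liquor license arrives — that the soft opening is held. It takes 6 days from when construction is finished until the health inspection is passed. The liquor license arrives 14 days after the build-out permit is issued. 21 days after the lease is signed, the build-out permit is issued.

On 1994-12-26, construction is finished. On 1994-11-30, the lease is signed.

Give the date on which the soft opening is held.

Construction is finished: Dec 26, 1994.
The health inspection is passed: Dec 26, 1994 + 6 days = Jan 1, 1995.
The lease is signed: Nov 30, 1994.
The build-out permit is issued: Nov 30, 1994 + 21 days = Dec 21, 1994.
The liquor license arrives: Dec 21, 1994 + 14 days = Jan 4, 1995.
Both prerequisites met — the health inspection is passed (Jan 1, 1995), the liquor license arrives (Jan 4, 1995); the later is Jan 4, 1995.
The soft opening is held: Jan 4, 1995 + 11 days = Jan 15, 1995.

1995-01-15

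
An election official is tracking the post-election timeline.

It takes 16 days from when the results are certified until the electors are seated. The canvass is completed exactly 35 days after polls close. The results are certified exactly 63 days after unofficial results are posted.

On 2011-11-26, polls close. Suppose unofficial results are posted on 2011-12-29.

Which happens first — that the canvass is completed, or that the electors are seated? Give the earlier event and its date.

The canvass is completed — 2011-12-31

Polls close: Nov 26, 2011.
The canvass is completed: Nov 26, 2011 + 35 days = Dec 31, 2011.
Unofficial results are posted: Dec 29, 2011.
The results are certified: Dec 29, 2011 + 63 days = Mar 1, 2012.
The electors are seated: Mar 1, 2012 + 16 days = Mar 17, 2012.
Comparing: the canvass is completed on Dec 31, 2011 vs the electors are seated on Mar 17, 2012. Earlier: the canvass is completed.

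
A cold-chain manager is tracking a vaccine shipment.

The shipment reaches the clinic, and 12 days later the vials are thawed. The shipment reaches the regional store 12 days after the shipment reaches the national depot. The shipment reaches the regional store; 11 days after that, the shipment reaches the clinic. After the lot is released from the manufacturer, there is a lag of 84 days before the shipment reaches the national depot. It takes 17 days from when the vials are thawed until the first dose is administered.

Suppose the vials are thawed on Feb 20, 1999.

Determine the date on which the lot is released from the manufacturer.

Oct 24, 1998

The vials are thawed: Feb 20, 1999.
The shipment reaches the clinic: Feb 20, 1999 − 12 days = Feb 8, 1999.
The shipment reaches the regional store: Feb 8, 1999 − 11 days = Jan 28, 1999.
The shipment reaches the national depot: Jan 28, 1999 − 12 days = Jan 16, 1999.
The lot is released from the manufacturer: Jan 16, 1999 − 84 days = Oct 24, 1998.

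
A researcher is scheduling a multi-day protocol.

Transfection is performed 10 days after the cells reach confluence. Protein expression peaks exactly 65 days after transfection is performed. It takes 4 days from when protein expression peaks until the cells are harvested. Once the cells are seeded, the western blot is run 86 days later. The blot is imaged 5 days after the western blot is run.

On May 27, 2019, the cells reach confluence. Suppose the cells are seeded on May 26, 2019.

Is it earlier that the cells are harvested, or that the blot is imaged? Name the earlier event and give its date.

The cells reach confluence: May 27, 2019.
Transfection is performed: May 27, 2019 + 10 days = Jun 6, 2019.
Protein expression peaks: Jun 6, 2019 + 65 days = Aug 10, 2019.
The cells are harvested: Aug 10, 2019 + 4 days = Aug 14, 2019.
The cells are seeded: May 26, 2019.
The western blot is run: May 26, 2019 + 86 days = Aug 20, 2019.
The blot is imaged: Aug 20, 2019 + 5 days = Aug 25, 2019.
Comparing: the cells are harvested on Aug 14, 2019 vs the blot is imaged on Aug 25, 2019. Earlier: the cells are harvested.

The cells are harvested — Aug 14, 2019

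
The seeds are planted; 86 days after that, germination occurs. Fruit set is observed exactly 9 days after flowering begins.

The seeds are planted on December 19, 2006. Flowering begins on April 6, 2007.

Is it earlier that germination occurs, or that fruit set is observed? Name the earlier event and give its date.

Germination occurs — March 15, 2007

The seeds are planted: Dec 19, 2006.
Germination occurs: Dec 19, 2006 + 86 days = Mar 15, 2007.
Flowering begins: Apr 6, 2007.
Fruit set is observed: Apr 6, 2007 + 9 days = Apr 15, 2007.
Comparing: germination occurs on Mar 15, 2007 vs fruit set is observed on Apr 15, 2007. Earlier: germination occurs.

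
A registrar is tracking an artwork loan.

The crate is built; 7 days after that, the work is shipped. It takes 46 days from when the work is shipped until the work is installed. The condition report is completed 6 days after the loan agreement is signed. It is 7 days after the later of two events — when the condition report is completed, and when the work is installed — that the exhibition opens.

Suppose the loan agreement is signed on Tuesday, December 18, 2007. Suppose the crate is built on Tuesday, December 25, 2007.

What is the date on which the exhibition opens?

Saturday, February 23, 2008

The loan agreement is signed: Dec 18, 2007.
The condition report is completed: Dec 18, 2007 + 6 days = Dec 24, 2007.
The crate is built: Dec 25, 2007.
The work is shipped: Dec 25, 2007 + 7 days = Jan 1, 2008.
The work is installed: Jan 1, 2008 + 46 days = Feb 16, 2008.
Both prerequisites met — the condition report is completed (Dec 24, 2007), the work is installed (Feb 16, 2008); the later is Feb 16, 2008.
The exhibition opens: Feb 16, 2008 + 7 days = Feb 23, 2008.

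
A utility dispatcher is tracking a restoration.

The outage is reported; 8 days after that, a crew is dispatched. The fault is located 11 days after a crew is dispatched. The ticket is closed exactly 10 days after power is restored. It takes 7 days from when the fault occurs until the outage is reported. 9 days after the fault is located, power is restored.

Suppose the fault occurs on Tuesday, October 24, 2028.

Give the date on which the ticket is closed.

Friday, December 8, 2028

The fault occurs: Oct 24, 2028.
The outage is reported: Oct 24, 2028 + 7 days = Oct 31, 2028.
A crew is dispatched: Oct 31, 2028 + 8 days = Nov 8, 2028.
The fault is located: Nov 8, 2028 + 11 days = Nov 19, 2028.
Power is restored: Nov 19, 2028 + 9 days = Nov 28, 2028.
The ticket is closed: Nov 28, 2028 + 10 days = Dec 8, 2028.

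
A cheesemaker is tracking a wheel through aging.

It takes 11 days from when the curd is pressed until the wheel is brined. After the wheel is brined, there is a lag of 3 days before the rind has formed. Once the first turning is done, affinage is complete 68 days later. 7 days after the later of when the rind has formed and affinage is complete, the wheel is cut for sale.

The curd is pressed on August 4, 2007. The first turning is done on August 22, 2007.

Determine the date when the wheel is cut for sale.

November 5, 2007

The curd is pressed: Aug 4, 2007.
The wheel is brined: Aug 4, 2007 + 11 days = Aug 15, 2007.
The rind has formed: Aug 15, 2007 + 3 days = Aug 18, 2007.
The first turning is done: Aug 22, 2007.
Affinage is complete: Aug 22, 2007 + 68 days = Oct 29, 2007.
Both prerequisites met — the rind has formed (Aug 18, 2007), affinage is complete (Oct 29, 2007); the later is Oct 29, 2007.
The wheel is cut for sale: Oct 29, 2007 + 7 days = Nov 5, 2007.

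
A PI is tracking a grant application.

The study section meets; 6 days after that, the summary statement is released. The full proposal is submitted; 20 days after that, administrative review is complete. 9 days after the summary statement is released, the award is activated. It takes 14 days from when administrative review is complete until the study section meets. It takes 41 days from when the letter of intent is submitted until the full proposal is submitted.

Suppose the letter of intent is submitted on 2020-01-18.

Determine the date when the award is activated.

The letter of intent is submitted: Jan 18, 2020.
The full proposal is submitted: Jan 18, 2020 + 41 days = Feb 28, 2020.
Administrative review is complete: Feb 28, 2020 + 20 days = Mar 19, 2020.
The study section meets: Mar 19, 2020 + 14 days = Apr 2, 2020.
The summary statement is released: Apr 2, 2020 + 6 days = Apr 8, 2020.
The award is activated: Apr 8, 2020 + 9 days = Apr 17, 2020.

2020-04-17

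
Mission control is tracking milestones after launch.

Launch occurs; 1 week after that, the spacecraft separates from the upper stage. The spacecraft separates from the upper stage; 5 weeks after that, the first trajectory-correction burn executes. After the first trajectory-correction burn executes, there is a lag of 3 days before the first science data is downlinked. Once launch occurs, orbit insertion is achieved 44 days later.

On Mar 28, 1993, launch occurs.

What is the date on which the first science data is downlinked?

May 12, 1993

Launch occurs: Mar 28, 1993.
The spacecraft separates from the upper stage: Mar 28, 1993 + 1 week = Apr 4, 1993.
The first trajectory-correction burn executes: Apr 4, 1993 + 5 weeks = May 9, 1993.
The first science data is downlinked: May 9, 1993 + 3 days = May 12, 1993.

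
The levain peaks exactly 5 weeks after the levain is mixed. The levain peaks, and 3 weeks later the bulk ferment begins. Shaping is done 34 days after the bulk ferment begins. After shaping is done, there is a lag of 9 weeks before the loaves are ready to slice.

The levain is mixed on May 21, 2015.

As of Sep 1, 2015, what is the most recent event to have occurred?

Shaping is done

The levain is mixed: May 21, 2015.
The levain peaks: May 21, 2015 + 5 weeks = Jun 25, 2015.
The bulk ferment begins: Jun 25, 2015 + 3 weeks = Jul 16, 2015.
Shaping is done: Jul 16, 2015 + 34 days = Aug 19, 2015.
The loaves are ready to slice: Aug 19, 2015 + 9 weeks = Oct 21, 2015.
Sep 1, 2015 falls between when shaping is done (Aug 19, 2015) and when the loaves are ready to slice (Oct 21, 2015).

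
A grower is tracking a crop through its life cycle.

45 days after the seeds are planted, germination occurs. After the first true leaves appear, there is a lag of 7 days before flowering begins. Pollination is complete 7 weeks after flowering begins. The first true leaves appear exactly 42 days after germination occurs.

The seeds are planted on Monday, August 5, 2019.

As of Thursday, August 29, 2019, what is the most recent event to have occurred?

The seeds are planted: Aug 5, 2019.
Germination occurs: Aug 5, 2019 + 45 days = Sep 19, 2019.
The first true leaves appear: Sep 19, 2019 + 42 days = Oct 31, 2019.
Flowering begins: Oct 31, 2019 + 7 days = Nov 7, 2019.
Pollination is complete: Nov 7, 2019 + 7 weeks = Dec 26, 2019.
Aug 29, 2019 falls between when the seeds are planted (Aug 5, 2019) and when germination occurs (Sep 19, 2019).

The seeds are planted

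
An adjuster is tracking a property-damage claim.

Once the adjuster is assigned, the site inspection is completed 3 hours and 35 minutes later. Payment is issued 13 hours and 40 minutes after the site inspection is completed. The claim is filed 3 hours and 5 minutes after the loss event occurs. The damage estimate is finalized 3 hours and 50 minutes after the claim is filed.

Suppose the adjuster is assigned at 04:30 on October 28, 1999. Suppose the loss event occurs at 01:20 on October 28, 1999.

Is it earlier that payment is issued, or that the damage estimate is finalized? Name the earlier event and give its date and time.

The damage estimate is finalized — 08:15 on October 28, 1999

The adjuster is assigned: 04:30 Oct 28, 1999.
The site inspection is completed: 04:30 Oct 28, 1999 + 3h35m = 08:05 Oct 28, 1999.
Payment is issued: 08:05 Oct 28, 1999 + 13h40m = 21:45 Oct 28, 1999.
The loss event occurs: 01:20 Oct 28, 1999.
The claim is filed: 01:20 Oct 28, 1999 + 3h05m = 04:25 Oct 28, 1999.
The damage estimate is finalized: 04:25 Oct 28, 1999 + 3h50m = 08:15 Oct 28, 1999.
Comparing: payment is issued at 21:45 Oct 28, 1999 vs the damage estimate is finalized at 08:15 Oct 28, 1999. Earlier: the damage estimate is finalized.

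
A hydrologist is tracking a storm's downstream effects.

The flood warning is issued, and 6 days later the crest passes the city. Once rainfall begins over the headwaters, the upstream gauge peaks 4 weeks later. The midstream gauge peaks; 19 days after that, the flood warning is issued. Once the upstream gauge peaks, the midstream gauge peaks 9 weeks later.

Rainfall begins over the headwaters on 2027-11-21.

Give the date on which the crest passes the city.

Rainfall begins over the headwaters: Nov 21, 2027.
The upstream gauge peaks: Nov 21, 2027 + 4 weeks = Dec 19, 2027.
The midstream gauge peaks: Dec 19, 2027 + 9 weeks = Feb 20, 2028.
The flood warning is issued: Feb 20, 2028 + 19 days = Mar 10, 2028.
The crest passes the city: Mar 10, 2028 + 6 days = Mar 16, 2028.

2028-03-16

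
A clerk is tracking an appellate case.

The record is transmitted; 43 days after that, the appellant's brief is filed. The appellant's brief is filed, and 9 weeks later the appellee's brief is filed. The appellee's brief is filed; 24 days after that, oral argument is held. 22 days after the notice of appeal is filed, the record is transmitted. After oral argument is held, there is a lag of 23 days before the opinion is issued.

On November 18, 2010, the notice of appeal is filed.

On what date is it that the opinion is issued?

May 12, 2011

The notice of appeal is filed: Nov 18, 2010.
The record is transmitted: Nov 18, 2010 + 22 days = Dec 10, 2010.
The appellant's brief is filed: Dec 10, 2010 + 43 days = Jan 22, 2011.
The appellee's brief is filed: Jan 22, 2011 + 9 weeks = Mar 26, 2011.
Oral argument is held: Mar 26, 2011 + 24 days = Apr 19, 2011.
The opinion is issued: Apr 19, 2011 + 23 days = May 12, 2011.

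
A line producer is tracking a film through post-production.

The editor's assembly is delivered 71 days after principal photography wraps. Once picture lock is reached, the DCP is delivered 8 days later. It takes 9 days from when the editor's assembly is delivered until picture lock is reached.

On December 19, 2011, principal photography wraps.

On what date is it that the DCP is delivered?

Principal photography wraps: Dec 19, 2011.
The editor's assembly is delivered: Dec 19, 2011 + 71 days = Feb 28, 2012.
Picture lock is reached: Feb 28, 2012 + 9 days = Mar 8, 2012.
The DCP is delivered: Mar 8, 2012 + 8 days = Mar 16, 2012.

March 16, 2012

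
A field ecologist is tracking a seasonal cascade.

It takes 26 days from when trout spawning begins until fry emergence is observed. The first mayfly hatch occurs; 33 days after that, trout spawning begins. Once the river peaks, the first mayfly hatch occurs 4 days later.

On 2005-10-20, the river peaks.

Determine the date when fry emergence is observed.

The river peaks: Oct 20, 2005.
The first mayfly hatch occurs: Oct 20, 2005 + 4 days = Oct 24, 2005.
Trout spawning begins: Oct 24, 2005 + 33 days = Nov 26, 2005.
Fry emergence is observed: Nov 26, 2005 + 26 days = Dec 22, 2005.

2005-12-22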